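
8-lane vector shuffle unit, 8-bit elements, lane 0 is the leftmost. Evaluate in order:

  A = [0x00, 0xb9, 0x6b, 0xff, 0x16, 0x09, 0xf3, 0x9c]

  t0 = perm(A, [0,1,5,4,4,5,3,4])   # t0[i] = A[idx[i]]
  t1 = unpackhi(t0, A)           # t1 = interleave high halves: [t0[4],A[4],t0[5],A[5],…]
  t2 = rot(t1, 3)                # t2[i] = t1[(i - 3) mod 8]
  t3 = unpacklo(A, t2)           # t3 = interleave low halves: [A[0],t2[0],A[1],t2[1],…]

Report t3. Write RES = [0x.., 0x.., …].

RES = [ 0x00  0xf3  0xb9  0x16  0x6b  0x9c  0xff  0x16 ]

  t0: 00 b9 09 16 16 09 ff 16
  t1: 16 16 09 09 ff f3 16 9c
  t2: f3 16 9c 16 16 09 09 ff
  t3: 00 f3 b9 16 6b 9c ff 16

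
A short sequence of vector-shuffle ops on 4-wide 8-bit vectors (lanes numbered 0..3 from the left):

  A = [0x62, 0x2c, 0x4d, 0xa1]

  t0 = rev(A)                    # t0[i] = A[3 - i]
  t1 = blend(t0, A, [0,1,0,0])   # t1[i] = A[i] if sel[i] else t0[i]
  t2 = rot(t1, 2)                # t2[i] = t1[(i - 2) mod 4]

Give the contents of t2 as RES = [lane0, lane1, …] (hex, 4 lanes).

t0 = [0xa1, 0x4d, 0x2c, 0x62]
t1 = [0xa1, 0x2c, 0x2c, 0x62]
t2 = [0x2c, 0x62, 0xa1, 0x2c]

RES = [ 0x2c  0x62  0xa1  0x2c ]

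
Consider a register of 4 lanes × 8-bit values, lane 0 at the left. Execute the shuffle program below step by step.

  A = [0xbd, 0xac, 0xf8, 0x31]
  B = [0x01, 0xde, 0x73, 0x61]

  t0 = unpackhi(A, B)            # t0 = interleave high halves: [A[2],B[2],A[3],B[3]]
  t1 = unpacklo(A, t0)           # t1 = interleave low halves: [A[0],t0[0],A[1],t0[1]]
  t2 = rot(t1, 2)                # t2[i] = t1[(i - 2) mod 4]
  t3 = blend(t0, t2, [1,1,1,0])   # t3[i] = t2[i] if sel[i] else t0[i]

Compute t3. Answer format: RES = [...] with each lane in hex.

RES = [0xac, 0x73, 0xbd, 0x61]

→ t0 |f8|73|31|61|
→ t1 |bd|f8|ac|73|
→ t2 |ac|73|bd|f8|
→ t3 |ac|73|bd|61|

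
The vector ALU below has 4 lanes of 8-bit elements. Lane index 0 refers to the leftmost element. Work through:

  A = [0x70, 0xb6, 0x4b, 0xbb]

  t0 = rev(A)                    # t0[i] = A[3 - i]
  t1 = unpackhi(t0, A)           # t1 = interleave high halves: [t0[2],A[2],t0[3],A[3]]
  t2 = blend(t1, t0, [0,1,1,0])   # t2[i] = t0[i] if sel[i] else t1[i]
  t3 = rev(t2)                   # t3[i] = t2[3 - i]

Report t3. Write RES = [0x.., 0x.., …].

  t0: bb 4b b6 70
  t1: b6 4b 70 bb
  t2: b6 4b b6 bb
  t3: bb b6 4b b6

RES = [ 0xbb  0xb6  0x4b  0xb6 ]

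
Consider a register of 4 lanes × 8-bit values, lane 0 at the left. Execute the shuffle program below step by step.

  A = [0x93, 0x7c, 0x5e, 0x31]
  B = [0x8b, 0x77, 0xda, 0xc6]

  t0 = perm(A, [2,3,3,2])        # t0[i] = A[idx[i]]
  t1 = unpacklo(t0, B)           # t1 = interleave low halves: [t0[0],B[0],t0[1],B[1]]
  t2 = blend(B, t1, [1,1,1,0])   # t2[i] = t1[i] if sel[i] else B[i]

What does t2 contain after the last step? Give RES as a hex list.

t0 = [0x5e, 0x31, 0x31, 0x5e]
t1 = [0x5e, 0x8b, 0x31, 0x77]
t2 = [0x5e, 0x8b, 0x31, 0xc6]

RES = [0x5e, 0x8b, 0x31, 0xc6]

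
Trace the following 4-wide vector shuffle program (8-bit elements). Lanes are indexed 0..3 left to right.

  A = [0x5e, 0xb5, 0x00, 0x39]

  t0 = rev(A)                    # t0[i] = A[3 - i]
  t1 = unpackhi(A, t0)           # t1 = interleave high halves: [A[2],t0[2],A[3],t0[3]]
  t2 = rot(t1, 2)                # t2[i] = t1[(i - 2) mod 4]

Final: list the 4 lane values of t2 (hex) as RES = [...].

→ t0 |39|00|b5|5e|
→ t1 |00|b5|39|5e|
→ t2 |39|5e|00|b5|

RES = [ 0x39  0x5e  0x00  0xb5 ]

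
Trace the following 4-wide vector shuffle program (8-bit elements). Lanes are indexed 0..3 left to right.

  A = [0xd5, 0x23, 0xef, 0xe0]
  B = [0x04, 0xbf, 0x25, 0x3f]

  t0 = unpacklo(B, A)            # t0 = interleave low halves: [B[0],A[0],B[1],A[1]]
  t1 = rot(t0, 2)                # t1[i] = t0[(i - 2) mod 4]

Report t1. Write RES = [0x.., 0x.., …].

RES = [0xbf, 0x23, 0x04, 0xd5]

  t0: 04 d5 bf 23
  t1: bf 23 04 d5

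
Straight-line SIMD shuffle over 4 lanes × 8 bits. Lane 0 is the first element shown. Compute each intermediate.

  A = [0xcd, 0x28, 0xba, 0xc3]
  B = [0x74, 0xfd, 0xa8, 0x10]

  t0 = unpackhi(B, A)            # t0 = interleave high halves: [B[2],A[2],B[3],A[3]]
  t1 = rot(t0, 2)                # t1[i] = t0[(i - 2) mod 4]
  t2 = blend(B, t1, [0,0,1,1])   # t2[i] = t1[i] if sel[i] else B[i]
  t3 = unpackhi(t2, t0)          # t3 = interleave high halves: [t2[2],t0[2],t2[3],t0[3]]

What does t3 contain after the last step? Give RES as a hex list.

t0 = [0xa8, 0xba, 0x10, 0xc3]
t1 = [0x10, 0xc3, 0xa8, 0xba]
t2 = [0x74, 0xfd, 0xa8, 0xba]
t3 = [0xa8, 0x10, 0xba, 0xc3]

RES = [0xa8, 0x10, 0xba, 0xc3]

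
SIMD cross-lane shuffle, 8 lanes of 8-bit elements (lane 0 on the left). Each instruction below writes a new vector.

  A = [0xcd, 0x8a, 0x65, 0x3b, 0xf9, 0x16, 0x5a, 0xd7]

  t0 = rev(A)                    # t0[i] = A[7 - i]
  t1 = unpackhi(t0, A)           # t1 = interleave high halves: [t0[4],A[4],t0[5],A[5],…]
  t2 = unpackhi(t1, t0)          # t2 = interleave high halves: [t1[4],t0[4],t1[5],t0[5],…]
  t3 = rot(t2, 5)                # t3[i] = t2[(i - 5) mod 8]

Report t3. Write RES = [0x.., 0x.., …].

RES = [0x65, 0xcd, 0x8a, 0xd7, 0xcd, 0x8a, 0x3b, 0x5a]

  t0: d7 5a 16 f9 3b 65 8a cd
  t1: 3b f9 65 16 8a 5a cd d7
  t2: 8a 3b 5a 65 cd 8a d7 cd
  t3: 65 cd 8a d7 cd 8a 3b 5a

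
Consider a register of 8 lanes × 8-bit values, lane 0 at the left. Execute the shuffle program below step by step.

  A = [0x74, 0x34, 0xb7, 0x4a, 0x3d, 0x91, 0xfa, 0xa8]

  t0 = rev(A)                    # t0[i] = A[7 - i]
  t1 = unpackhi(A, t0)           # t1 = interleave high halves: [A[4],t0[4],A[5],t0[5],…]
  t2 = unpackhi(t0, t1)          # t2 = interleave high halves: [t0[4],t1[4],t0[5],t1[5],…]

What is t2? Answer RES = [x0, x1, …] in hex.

RES = [0x4a, 0xfa, 0xb7, 0x34, 0x34, 0xa8, 0x74, 0x74]

→ t0 |a8|fa|91|3d|4a|b7|34|74|
→ t1 |3d|4a|91|b7|fa|34|a8|74|
→ t2 |4a|fa|b7|34|34|a8|74|74|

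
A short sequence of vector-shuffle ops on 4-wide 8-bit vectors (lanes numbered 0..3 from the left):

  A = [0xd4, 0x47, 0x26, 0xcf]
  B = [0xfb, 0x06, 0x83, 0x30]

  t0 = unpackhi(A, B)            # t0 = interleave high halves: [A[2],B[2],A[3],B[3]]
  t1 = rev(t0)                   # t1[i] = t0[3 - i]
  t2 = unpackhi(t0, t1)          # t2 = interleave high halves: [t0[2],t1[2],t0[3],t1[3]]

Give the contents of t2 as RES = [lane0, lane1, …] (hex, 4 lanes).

RES = [ 0xcf  0x83  0x30  0x26 ]

t0 = [0x26, 0x83, 0xcf, 0x30]
t1 = [0x30, 0xcf, 0x83, 0x26]
t2 = [0xcf, 0x83, 0x30, 0x26]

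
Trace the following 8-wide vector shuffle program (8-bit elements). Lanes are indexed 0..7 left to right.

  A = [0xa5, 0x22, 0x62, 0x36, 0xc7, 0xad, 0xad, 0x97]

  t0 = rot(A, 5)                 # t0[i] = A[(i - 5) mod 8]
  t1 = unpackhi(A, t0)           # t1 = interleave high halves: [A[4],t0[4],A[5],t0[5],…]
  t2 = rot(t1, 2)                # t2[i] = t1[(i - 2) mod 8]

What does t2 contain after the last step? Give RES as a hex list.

→ t0 |36|c7|ad|ad|97|a5|22|62|
→ t1 |c7|97|ad|a5|ad|22|97|62|
→ t2 |97|62|c7|97|ad|a5|ad|22|

RES = [0x97, 0x62, 0xc7, 0x97, 0xad, 0xa5, 0xad, 0x22]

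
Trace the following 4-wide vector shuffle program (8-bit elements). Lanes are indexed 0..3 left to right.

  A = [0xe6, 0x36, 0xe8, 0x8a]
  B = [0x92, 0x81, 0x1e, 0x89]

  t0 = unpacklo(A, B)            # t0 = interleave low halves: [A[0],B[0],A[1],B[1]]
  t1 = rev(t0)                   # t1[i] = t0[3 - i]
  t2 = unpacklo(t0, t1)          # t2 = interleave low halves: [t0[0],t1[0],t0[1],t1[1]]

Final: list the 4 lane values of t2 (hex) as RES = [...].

RES = [0xe6, 0x81, 0x92, 0x36]

→ t0 |e6|92|36|81|
→ t1 |81|36|92|e6|
→ t2 |e6|81|92|36|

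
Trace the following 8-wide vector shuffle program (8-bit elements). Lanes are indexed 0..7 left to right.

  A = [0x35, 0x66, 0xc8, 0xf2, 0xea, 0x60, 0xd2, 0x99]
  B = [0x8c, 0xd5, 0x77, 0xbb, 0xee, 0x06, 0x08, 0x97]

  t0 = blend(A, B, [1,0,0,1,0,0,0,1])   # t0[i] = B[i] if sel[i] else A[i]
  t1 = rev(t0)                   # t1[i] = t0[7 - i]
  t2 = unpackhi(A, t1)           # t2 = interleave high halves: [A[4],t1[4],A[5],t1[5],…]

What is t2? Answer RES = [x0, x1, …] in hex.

t0 = [0x8c, 0x66, 0xc8, 0xbb, 0xea, 0x60, 0xd2, 0x97]
t1 = [0x97, 0xd2, 0x60, 0xea, 0xbb, 0xc8, 0x66, 0x8c]
t2 = [0xea, 0xbb, 0x60, 0xc8, 0xd2, 0x66, 0x99, 0x8c]

RES = [0xea, 0xbb, 0x60, 0xc8, 0xd2, 0x66, 0x99, 0x8c]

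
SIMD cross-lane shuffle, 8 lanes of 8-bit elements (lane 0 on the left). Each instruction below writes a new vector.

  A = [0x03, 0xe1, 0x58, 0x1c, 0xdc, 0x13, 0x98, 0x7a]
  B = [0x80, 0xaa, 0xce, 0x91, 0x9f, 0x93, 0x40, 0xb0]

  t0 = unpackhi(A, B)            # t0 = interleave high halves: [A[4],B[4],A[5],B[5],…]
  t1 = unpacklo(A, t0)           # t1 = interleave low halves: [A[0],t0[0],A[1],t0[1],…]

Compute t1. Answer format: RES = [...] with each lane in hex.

RES = [ 0x03  0xdc  0xe1  0x9f  0x58  0x13  0x1c  0x93 ]

  t0: dc 9f 13 93 98 40 7a b0
  t1: 03 dc e1 9f 58 13 1c 93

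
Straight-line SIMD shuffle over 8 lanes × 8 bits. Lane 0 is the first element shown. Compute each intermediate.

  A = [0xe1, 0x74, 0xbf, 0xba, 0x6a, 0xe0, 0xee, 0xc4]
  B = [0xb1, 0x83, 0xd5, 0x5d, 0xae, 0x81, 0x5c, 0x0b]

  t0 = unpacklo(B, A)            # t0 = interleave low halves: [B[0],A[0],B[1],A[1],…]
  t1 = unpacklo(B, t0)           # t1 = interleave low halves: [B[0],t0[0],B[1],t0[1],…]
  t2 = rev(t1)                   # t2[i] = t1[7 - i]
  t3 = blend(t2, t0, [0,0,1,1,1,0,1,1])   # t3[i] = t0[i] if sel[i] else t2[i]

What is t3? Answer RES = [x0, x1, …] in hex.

  t0: b1 e1 83 74 d5 bf 5d ba
  t1: b1 b1 83 e1 d5 83 5d 74
  t2: 74 5d 83 d5 e1 83 b1 b1
  t3: 74 5d 83 74 d5 83 5d ba

RES = [ 0x74  0x5d  0x83  0x74  0xd5  0x83  0x5d  0xba ]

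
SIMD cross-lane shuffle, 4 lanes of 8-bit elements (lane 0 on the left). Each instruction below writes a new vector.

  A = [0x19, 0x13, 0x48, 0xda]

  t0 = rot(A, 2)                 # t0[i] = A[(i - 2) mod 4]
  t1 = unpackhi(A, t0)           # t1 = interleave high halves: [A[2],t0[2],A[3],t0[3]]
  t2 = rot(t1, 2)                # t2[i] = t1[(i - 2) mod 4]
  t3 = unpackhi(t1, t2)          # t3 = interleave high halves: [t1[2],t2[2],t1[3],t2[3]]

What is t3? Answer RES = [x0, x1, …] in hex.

t0 = [0x48, 0xda, 0x19, 0x13]
t1 = [0x48, 0x19, 0xda, 0x13]
t2 = [0xda, 0x13, 0x48, 0x19]
t3 = [0xda, 0x48, 0x13, 0x19]

RES = [0xda, 0x48, 0x13, 0x19]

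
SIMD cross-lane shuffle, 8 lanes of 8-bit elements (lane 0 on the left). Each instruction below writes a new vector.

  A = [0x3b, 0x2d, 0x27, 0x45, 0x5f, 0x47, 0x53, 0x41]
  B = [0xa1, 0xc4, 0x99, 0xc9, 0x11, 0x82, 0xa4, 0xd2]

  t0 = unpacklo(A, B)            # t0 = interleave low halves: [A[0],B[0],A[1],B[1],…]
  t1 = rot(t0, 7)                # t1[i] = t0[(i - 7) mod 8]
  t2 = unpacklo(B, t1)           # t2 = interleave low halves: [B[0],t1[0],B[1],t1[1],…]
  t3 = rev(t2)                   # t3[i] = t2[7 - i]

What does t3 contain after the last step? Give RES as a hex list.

→ t0 |3b|a1|2d|c4|27|99|45|c9|
→ t1 |a1|2d|c4|27|99|45|c9|3b|
→ t2 |a1|a1|c4|2d|99|c4|c9|27|
→ t3 |27|c9|c4|99|2d|c4|a1|a1|

RES = [ 0x27  0xc9  0xc4  0x99  0x2d  0xc4  0xa1  0xa1 ]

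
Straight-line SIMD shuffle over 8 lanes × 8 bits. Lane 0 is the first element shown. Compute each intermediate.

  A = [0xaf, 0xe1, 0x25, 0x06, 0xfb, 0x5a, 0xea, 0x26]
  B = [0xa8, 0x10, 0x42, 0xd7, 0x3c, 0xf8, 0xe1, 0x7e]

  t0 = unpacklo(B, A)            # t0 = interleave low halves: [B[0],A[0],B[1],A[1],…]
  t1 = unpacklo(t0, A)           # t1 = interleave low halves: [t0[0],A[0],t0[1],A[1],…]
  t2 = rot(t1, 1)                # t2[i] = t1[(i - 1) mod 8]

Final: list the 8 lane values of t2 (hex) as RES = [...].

RES = [ 0x06  0xa8  0xaf  0xaf  0xe1  0x10  0x25  0xe1 ]

  t0: a8 af 10 e1 42 25 d7 06
  t1: a8 af af e1 10 25 e1 06
  t2: 06 a8 af af e1 10 25 e1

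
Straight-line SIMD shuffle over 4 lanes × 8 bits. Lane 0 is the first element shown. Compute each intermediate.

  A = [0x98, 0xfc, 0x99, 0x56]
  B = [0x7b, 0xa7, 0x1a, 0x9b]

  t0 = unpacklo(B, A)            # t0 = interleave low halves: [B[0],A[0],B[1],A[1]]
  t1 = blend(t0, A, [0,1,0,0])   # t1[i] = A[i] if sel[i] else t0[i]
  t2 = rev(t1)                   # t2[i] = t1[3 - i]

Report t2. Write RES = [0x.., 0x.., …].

  t0: 7b 98 a7 fc
  t1: 7b fc a7 fc
  t2: fc a7 fc 7b

RES = [ 0xfc  0xa7  0xfc  0x7b ]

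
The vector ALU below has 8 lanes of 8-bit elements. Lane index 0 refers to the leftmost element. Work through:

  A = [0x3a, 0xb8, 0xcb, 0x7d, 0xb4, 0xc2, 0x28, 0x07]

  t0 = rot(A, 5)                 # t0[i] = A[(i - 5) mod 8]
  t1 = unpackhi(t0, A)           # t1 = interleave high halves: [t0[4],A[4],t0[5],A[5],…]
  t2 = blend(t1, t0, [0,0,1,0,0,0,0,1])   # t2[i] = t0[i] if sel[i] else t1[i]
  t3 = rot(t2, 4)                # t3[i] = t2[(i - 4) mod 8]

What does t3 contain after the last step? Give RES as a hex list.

t0 = [0x7d, 0xb4, 0xc2, 0x28, 0x07, 0x3a, 0xb8, 0xcb]
t1 = [0x07, 0xb4, 0x3a, 0xc2, 0xb8, 0x28, 0xcb, 0x07]
t2 = [0x07, 0xb4, 0xc2, 0xc2, 0xb8, 0x28, 0xcb, 0xcb]
t3 = [0xb8, 0x28, 0xcb, 0xcb, 0x07, 0xb4, 0xc2, 0xc2]

RES = [ 0xb8  0x28  0xcb  0xcb  0x07  0xb4  0xc2  0xc2 ]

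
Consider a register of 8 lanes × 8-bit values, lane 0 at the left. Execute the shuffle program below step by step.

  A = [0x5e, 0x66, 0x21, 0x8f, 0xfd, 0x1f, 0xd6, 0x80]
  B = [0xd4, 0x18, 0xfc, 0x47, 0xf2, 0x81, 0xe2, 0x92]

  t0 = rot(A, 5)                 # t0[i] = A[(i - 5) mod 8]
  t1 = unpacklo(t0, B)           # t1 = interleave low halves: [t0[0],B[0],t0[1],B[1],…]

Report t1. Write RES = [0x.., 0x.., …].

RES = [0x8f, 0xd4, 0xfd, 0x18, 0x1f, 0xfc, 0xd6, 0x47]

  t0: 8f fd 1f d6 80 5e 66 21
  t1: 8f d4 fd 18 1f fc d6 47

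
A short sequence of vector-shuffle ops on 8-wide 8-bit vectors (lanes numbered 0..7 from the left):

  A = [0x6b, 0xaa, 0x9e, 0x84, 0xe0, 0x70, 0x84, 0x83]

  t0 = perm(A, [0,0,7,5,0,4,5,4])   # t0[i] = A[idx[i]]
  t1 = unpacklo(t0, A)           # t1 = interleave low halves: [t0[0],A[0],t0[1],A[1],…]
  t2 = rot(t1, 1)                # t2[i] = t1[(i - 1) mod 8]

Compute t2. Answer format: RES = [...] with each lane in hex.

RES = [0x84, 0x6b, 0x6b, 0x6b, 0xaa, 0x83, 0x9e, 0x70]

  t0: 6b 6b 83 70 6b e0 70 e0
  t1: 6b 6b 6b aa 83 9e 70 84
  t2: 84 6b 6b 6b aa 83 9e 70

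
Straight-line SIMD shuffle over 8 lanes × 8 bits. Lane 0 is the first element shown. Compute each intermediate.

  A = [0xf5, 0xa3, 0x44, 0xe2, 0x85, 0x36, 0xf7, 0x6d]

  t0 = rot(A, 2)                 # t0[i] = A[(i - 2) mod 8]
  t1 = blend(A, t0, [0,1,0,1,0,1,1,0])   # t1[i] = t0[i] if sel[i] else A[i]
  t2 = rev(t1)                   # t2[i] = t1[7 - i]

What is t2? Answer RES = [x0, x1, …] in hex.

→ t0 |f7|6d|f5|a3|44|e2|85|36|
→ t1 |f5|6d|44|a3|85|e2|85|6d|
→ t2 |6d|85|e2|85|a3|44|6d|f5|

RES = [0x6d, 0x85, 0xe2, 0x85, 0xa3, 0x44, 0x6d, 0xf5]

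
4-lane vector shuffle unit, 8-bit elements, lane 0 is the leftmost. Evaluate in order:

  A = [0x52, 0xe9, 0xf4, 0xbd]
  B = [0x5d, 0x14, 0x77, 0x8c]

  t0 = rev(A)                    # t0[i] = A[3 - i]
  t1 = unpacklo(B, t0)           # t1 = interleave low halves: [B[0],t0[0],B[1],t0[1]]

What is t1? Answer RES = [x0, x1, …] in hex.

t0 = [0xbd, 0xf4, 0xe9, 0x52]
t1 = [0x5d, 0xbd, 0x14, 0xf4]

RES = [ 0x5d  0xbd  0x14  0xf4 ]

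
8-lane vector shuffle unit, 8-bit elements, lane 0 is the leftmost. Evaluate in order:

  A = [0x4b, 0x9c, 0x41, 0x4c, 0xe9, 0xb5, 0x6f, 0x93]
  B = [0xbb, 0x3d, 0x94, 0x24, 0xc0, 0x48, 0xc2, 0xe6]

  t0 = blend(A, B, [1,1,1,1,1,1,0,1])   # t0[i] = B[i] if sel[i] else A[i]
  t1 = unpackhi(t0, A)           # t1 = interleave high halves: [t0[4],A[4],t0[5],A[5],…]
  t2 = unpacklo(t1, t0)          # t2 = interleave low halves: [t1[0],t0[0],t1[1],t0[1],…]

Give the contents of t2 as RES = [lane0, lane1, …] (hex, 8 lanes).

RES = [0xc0, 0xbb, 0xe9, 0x3d, 0x48, 0x94, 0xb5, 0x24]

→ t0 |bb|3d|94|24|c0|48|6f|e6|
→ t1 |c0|e9|48|b5|6f|6f|e6|93|
→ t2 |c0|bb|e9|3d|48|94|b5|24|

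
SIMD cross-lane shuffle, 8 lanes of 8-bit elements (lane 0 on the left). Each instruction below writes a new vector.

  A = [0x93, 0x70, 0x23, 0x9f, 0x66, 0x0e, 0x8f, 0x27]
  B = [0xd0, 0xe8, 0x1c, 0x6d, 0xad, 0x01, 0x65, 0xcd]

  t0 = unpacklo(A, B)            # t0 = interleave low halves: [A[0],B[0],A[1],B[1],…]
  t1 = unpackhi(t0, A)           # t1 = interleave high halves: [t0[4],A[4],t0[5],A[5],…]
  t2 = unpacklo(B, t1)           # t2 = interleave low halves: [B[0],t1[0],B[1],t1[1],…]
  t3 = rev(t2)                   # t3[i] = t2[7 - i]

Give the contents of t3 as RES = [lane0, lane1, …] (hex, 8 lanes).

RES = [0x0e, 0x6d, 0x1c, 0x1c, 0x66, 0xe8, 0x23, 0xd0]

  t0: 93 d0 70 e8 23 1c 9f 6d
  t1: 23 66 1c 0e 9f 8f 6d 27
  t2: d0 23 e8 66 1c 1c 6d 0e
  t3: 0e 6d 1c 1c 66 e8 23 d0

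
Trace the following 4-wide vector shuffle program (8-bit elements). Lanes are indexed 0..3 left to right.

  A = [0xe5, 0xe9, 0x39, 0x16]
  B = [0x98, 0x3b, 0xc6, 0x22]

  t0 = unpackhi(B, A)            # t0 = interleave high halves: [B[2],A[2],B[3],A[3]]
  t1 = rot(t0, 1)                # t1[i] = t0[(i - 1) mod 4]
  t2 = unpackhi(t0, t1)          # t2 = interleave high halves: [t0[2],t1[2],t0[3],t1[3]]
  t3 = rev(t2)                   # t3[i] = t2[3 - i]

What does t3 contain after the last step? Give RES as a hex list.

t0 = [0xc6, 0x39, 0x22, 0x16]
t1 = [0x16, 0xc6, 0x39, 0x22]
t2 = [0x22, 0x39, 0x16, 0x22]
t3 = [0x22, 0x16, 0x39, 0x22]

RES = [0x22, 0x16, 0x39, 0x22]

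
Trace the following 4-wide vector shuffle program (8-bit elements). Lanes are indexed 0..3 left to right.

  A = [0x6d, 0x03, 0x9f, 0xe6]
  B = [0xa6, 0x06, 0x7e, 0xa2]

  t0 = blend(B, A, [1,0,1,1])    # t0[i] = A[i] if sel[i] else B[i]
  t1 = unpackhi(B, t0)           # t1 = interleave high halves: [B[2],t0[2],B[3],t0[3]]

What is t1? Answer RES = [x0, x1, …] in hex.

  t0: 6d 06 9f e6
  t1: 7e 9f a2 e6

RES = [ 0x7e  0x9f  0xa2  0xe6 ]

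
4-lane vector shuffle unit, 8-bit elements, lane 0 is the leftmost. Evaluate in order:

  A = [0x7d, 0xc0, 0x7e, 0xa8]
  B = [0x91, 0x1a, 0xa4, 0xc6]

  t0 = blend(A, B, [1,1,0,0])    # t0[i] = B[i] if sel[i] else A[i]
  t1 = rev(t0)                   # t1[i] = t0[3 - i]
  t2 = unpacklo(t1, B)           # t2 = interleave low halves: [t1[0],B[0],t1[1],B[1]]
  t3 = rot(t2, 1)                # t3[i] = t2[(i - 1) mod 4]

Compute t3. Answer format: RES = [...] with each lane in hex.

RES = [0x1a, 0xa8, 0x91, 0x7e]

→ t0 |91|1a|7e|a8|
→ t1 |a8|7e|1a|91|
→ t2 |a8|91|7e|1a|
→ t3 |1a|a8|91|7e|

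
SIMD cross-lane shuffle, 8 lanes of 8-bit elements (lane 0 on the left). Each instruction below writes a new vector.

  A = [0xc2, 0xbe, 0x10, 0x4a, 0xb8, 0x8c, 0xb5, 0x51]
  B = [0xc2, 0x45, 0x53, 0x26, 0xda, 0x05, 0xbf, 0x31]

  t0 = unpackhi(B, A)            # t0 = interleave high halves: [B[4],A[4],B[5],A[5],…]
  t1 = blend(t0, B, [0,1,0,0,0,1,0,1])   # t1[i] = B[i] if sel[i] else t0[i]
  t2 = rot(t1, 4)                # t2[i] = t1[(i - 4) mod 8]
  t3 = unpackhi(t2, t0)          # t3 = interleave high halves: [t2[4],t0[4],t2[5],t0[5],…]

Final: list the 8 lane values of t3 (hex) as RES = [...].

→ t0 |da|b8|05|8c|bf|b5|31|51|
→ t1 |da|45|05|8c|bf|05|31|31|
→ t2 |bf|05|31|31|da|45|05|8c|
→ t3 |da|bf|45|b5|05|31|8c|51|

RES = [0xda, 0xbf, 0x45, 0xb5, 0x05, 0x31, 0x8c, 0x51]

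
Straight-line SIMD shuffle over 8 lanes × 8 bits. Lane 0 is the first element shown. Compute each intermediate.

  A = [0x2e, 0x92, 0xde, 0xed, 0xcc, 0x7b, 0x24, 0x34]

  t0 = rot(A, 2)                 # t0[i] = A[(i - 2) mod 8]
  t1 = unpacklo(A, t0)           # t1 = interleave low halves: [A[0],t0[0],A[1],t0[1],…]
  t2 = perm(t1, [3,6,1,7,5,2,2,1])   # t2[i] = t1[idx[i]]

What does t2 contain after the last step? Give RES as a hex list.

→ t0 |24|34|2e|92|de|ed|cc|7b|
→ t1 |2e|24|92|34|de|2e|ed|92|
→ t2 |34|ed|24|92|2e|92|92|24|

RES = [0x34, 0xed, 0x24, 0x92, 0x2e, 0x92, 0x92, 0x24]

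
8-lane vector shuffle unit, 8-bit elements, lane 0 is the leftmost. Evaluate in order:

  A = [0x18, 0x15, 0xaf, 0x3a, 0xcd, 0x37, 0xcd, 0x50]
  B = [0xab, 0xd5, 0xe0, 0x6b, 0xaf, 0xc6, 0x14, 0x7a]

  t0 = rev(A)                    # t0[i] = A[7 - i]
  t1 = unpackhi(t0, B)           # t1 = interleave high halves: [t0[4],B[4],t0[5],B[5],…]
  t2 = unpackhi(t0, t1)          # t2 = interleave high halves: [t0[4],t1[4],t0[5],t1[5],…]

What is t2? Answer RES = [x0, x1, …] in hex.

→ t0 |50|cd|37|cd|3a|af|15|18|
→ t1 |3a|af|af|c6|15|14|18|7a|
→ t2 |3a|15|af|14|15|18|18|7a|

RES = [0x3a, 0x15, 0xaf, 0x14, 0x15, 0x18, 0x18, 0x7a]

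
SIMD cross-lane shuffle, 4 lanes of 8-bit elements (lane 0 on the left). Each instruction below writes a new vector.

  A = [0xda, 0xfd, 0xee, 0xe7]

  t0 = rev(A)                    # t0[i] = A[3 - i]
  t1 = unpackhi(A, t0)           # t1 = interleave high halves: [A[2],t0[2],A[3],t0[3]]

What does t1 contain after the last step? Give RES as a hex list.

→ t0 |e7|ee|fd|da|
→ t1 |ee|fd|e7|da|

RES = [ 0xee  0xfd  0xe7  0xda ]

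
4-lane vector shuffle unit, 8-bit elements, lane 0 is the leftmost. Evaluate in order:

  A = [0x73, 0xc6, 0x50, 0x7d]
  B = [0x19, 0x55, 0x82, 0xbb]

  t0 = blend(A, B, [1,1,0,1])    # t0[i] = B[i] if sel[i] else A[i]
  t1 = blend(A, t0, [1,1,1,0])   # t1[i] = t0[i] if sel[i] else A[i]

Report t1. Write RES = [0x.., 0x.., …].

RES = [ 0x19  0x55  0x50  0x7d ]

→ t0 |19|55|50|bb|
→ t1 |19|55|50|7d|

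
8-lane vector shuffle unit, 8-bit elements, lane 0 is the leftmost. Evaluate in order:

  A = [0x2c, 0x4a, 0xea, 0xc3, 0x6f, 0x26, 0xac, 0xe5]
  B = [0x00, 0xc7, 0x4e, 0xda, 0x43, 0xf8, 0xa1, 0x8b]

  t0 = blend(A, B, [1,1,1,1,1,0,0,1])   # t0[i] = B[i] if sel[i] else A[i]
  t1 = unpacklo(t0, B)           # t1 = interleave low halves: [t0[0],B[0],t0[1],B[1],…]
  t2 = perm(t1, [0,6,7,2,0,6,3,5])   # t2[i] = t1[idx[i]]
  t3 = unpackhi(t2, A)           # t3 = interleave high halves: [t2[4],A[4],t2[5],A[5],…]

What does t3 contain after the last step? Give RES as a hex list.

RES = [ 0x00  0x6f  0xda  0x26  0xc7  0xac  0x4e  0xe5 ]

  t0: 00 c7 4e da 43 26 ac 8b
  t1: 00 00 c7 c7 4e 4e da da
  t2: 00 da da c7 00 da c7 4e
  t3: 00 6f da 26 c7 ac 4e e5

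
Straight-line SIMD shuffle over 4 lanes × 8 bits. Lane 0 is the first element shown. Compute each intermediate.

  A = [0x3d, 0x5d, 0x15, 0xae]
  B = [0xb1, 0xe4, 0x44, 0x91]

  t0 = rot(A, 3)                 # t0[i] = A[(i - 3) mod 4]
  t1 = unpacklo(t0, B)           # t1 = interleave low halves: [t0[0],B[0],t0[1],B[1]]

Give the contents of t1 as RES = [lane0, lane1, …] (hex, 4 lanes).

RES = [ 0x5d  0xb1  0x15  0xe4 ]

t0 = [0x5d, 0x15, 0xae, 0x3d]
t1 = [0x5d, 0xb1, 0x15, 0xe4]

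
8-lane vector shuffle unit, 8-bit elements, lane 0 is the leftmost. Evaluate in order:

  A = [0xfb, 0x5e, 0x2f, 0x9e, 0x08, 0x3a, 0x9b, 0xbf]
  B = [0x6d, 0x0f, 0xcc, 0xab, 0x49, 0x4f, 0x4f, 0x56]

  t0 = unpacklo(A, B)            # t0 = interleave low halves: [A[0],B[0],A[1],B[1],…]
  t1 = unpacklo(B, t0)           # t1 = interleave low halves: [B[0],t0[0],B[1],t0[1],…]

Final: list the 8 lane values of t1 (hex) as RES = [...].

t0 = [0xfb, 0x6d, 0x5e, 0x0f, 0x2f, 0xcc, 0x9e, 0xab]
t1 = [0x6d, 0xfb, 0x0f, 0x6d, 0xcc, 0x5e, 0xab, 0x0f]

RES = [ 0x6d  0xfb  0x0f  0x6d  0xcc  0x5e  0xab  0x0f ]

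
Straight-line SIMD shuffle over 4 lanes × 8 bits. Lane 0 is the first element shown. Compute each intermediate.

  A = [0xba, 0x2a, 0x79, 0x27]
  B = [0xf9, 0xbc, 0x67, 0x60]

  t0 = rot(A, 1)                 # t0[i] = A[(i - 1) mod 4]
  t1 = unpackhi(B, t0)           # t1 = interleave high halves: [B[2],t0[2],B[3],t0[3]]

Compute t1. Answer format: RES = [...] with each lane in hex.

RES = [0x67, 0x2a, 0x60, 0x79]

t0 = [0x27, 0xba, 0x2a, 0x79]
t1 = [0x67, 0x2a, 0x60, 0x79]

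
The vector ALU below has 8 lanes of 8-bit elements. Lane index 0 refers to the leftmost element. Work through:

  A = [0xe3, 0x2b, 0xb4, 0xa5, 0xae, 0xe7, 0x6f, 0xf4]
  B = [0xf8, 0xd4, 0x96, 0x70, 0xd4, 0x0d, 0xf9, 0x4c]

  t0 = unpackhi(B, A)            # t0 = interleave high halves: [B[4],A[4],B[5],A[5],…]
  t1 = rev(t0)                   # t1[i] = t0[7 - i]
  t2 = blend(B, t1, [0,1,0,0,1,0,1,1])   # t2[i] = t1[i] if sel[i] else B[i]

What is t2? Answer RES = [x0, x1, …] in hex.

→ t0 |d4|ae|0d|e7|f9|6f|4c|f4|
→ t1 |f4|4c|6f|f9|e7|0d|ae|d4|
→ t2 |f8|4c|96|70|e7|0d|ae|d4|

RES = [0xf8, 0x4c, 0x96, 0x70, 0xe7, 0x0d, 0xae, 0xd4]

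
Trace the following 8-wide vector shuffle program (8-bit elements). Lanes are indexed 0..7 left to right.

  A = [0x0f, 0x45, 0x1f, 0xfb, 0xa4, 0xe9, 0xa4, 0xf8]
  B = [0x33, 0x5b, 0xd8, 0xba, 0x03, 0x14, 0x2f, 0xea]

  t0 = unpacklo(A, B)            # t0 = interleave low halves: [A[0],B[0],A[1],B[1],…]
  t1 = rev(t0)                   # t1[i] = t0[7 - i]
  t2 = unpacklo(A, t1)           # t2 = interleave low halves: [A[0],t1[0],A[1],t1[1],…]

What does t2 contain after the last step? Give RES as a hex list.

RES = [ 0x0f  0xba  0x45  0xfb  0x1f  0xd8  0xfb  0x1f ]

t0 = [0x0f, 0x33, 0x45, 0x5b, 0x1f, 0xd8, 0xfb, 0xba]
t1 = [0xba, 0xfb, 0xd8, 0x1f, 0x5b, 0x45, 0x33, 0x0f]
t2 = [0x0f, 0xba, 0x45, 0xfb, 0x1f, 0xd8, 0xfb, 0x1f]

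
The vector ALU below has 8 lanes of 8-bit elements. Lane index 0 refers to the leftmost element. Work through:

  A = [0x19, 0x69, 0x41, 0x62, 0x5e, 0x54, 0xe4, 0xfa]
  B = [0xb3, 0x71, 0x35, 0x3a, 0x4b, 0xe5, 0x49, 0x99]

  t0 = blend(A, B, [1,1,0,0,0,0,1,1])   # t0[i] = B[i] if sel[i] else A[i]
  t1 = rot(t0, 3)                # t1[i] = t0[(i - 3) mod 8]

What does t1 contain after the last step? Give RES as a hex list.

→ t0 |b3|71|41|62|5e|54|49|99|
→ t1 |54|49|99|b3|71|41|62|5e|

RES = [ 0x54  0x49  0x99  0xb3  0x71  0x41  0x62  0x5e ]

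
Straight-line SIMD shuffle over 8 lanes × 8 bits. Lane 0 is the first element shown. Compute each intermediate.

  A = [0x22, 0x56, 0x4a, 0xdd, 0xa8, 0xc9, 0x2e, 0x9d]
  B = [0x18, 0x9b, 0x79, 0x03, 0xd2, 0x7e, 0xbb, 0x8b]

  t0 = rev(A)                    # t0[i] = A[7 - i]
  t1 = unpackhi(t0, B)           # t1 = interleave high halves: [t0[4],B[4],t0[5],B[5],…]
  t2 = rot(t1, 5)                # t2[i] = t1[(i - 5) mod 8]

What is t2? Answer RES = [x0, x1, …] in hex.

t0 = [0x9d, 0x2e, 0xc9, 0xa8, 0xdd, 0x4a, 0x56, 0x22]
t1 = [0xdd, 0xd2, 0x4a, 0x7e, 0x56, 0xbb, 0x22, 0x8b]
t2 = [0x7e, 0x56, 0xbb, 0x22, 0x8b, 0xdd, 0xd2, 0x4a]

RES = [ 0x7e  0x56  0xbb  0x22  0x8b  0xdd  0xd2  0x4a ]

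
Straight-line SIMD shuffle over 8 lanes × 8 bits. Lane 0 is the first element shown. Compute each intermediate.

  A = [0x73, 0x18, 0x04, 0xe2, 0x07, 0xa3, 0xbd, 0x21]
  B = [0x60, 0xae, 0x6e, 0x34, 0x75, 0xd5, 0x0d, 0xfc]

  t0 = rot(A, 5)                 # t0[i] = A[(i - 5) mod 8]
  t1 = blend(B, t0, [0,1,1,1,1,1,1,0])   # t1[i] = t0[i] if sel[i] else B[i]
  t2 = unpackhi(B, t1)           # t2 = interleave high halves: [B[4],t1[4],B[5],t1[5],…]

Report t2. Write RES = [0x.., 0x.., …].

RES = [ 0x75  0x21  0xd5  0x73  0x0d  0x18  0xfc  0xfc ]

→ t0 |e2|07|a3|bd|21|73|18|04|
→ t1 |60|07|a3|bd|21|73|18|fc|
→ t2 |75|21|d5|73|0d|18|fc|fc|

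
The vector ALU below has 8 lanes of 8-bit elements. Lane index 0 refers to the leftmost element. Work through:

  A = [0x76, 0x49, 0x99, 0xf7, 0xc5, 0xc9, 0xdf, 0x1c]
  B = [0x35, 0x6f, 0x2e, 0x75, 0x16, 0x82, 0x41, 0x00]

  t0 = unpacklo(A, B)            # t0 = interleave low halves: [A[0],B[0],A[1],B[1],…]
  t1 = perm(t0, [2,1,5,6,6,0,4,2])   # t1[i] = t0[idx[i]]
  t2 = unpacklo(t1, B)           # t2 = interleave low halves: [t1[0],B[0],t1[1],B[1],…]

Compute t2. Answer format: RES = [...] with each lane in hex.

t0 = [0x76, 0x35, 0x49, 0x6f, 0x99, 0x2e, 0xf7, 0x75]
t1 = [0x49, 0x35, 0x2e, 0xf7, 0xf7, 0x76, 0x99, 0x49]
t2 = [0x49, 0x35, 0x35, 0x6f, 0x2e, 0x2e, 0xf7, 0x75]

RES = [0x49, 0x35, 0x35, 0x6f, 0x2e, 0x2e, 0xf7, 0x75]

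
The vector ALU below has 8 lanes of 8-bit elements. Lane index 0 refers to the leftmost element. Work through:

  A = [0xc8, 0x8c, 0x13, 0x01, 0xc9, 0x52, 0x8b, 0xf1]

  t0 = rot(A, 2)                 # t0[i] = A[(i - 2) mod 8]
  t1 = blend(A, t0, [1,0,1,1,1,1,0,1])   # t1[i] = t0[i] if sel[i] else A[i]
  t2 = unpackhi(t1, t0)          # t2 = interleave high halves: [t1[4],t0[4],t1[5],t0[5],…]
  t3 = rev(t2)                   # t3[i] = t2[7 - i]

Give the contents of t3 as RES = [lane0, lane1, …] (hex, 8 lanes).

RES = [ 0x52  0x52  0xc9  0x8b  0x01  0x01  0x13  0x13 ]

→ t0 |8b|f1|c8|8c|13|01|c9|52|
→ t1 |8b|8c|c8|8c|13|01|8b|52|
→ t2 |13|13|01|01|8b|c9|52|52|
→ t3 |52|52|c9|8b|01|01|13|13|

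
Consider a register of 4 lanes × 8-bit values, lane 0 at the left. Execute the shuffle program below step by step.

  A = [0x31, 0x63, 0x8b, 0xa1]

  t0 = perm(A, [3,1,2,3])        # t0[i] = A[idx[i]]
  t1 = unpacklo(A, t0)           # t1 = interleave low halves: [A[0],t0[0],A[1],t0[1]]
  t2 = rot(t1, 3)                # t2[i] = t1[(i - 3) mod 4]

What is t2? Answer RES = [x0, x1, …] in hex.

→ t0 |a1|63|8b|a1|
→ t1 |31|a1|63|63|
→ t2 |a1|63|63|31|

RES = [ 0xa1  0x63  0x63  0x31 ]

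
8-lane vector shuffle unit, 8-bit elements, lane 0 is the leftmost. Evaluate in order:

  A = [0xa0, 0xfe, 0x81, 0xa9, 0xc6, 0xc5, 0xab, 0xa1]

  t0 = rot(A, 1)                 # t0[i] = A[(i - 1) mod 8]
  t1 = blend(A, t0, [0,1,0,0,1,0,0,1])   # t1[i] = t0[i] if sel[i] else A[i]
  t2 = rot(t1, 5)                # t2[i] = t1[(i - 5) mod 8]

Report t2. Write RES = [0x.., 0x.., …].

→ t0 |a1|a0|fe|81|a9|c6|c5|ab|
→ t1 |a0|a0|81|a9|a9|c5|ab|ab|
→ t2 |a9|a9|c5|ab|ab|a0|a0|81|

RES = [0xa9, 0xa9, 0xc5, 0xab, 0xab, 0xa0, 0xa0, 0x81]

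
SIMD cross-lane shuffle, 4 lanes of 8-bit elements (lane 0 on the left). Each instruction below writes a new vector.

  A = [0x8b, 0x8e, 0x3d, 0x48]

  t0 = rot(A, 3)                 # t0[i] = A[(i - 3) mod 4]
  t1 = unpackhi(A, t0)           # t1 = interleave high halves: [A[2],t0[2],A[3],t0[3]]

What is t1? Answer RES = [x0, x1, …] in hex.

t0 = [0x8e, 0x3d, 0x48, 0x8b]
t1 = [0x3d, 0x48, 0x48, 0x8b]

RES = [ 0x3d  0x48  0x48  0x8b ]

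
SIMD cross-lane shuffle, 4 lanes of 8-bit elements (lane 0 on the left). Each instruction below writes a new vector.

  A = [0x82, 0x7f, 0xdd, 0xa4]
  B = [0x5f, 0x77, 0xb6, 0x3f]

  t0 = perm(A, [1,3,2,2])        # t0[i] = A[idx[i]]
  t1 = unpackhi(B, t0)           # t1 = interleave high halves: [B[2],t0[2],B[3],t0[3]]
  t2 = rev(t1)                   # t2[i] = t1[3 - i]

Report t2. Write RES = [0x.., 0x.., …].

RES = [ 0xdd  0x3f  0xdd  0xb6 ]

  t0: 7f a4 dd dd
  t1: b6 dd 3f dd
  t2: dd 3f dd b6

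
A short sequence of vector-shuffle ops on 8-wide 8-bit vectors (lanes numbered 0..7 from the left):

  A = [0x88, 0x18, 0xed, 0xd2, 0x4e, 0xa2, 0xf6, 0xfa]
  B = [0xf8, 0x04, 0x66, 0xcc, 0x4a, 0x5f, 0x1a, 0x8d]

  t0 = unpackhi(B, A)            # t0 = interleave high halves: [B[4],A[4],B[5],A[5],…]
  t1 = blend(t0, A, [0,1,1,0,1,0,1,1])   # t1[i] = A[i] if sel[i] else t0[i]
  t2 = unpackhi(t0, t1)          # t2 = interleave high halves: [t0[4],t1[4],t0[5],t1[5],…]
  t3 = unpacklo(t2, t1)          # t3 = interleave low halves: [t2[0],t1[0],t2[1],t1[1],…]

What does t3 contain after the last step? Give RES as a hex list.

→ t0 |4a|4e|5f|a2|1a|f6|8d|fa|
→ t1 |4a|18|ed|a2|4e|f6|f6|fa|
→ t2 |1a|4e|f6|f6|8d|f6|fa|fa|
→ t3 |1a|4a|4e|18|f6|ed|f6|a2|

RES = [ 0x1a  0x4a  0x4e  0x18  0xf6  0xed  0xf6  0xa2 ]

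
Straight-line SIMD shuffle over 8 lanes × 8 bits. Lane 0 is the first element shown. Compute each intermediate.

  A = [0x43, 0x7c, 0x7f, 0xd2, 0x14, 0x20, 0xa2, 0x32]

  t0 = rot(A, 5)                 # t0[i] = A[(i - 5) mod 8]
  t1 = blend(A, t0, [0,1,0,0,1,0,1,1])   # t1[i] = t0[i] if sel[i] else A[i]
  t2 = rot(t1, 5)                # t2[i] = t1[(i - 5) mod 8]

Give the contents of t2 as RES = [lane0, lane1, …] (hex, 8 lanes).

RES = [ 0xd2  0x32  0x20  0x7c  0x7f  0x43  0x14  0x7f ]

  t0: d2 14 20 a2 32 43 7c 7f
  t1: 43 14 7f d2 32 20 7c 7f
  t2: d2 32 20 7c 7f 43 14 7f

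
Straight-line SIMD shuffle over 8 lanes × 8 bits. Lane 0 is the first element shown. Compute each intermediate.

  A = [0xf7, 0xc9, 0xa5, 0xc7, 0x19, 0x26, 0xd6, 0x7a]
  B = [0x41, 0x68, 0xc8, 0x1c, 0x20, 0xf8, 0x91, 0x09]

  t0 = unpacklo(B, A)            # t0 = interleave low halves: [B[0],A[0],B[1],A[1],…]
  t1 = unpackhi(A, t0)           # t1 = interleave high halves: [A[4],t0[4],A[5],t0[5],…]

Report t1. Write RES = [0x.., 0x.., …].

→ t0 |41|f7|68|c9|c8|a5|1c|c7|
→ t1 |19|c8|26|a5|d6|1c|7a|c7|

RES = [ 0x19  0xc8  0x26  0xa5  0xd6  0x1c  0x7a  0xc7 ]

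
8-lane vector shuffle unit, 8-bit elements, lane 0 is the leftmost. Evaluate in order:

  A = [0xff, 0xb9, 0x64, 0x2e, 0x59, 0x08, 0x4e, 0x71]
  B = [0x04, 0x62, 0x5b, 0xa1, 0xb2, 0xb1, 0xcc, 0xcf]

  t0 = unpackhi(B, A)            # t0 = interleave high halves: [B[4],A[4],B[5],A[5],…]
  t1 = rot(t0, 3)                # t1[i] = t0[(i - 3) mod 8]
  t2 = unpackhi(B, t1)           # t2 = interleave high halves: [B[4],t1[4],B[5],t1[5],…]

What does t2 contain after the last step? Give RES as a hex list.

RES = [ 0xb2  0x59  0xb1  0xb1  0xcc  0x08  0xcf  0xcc ]

→ t0 |b2|59|b1|08|cc|4e|cf|71|
→ t1 |4e|cf|71|b2|59|b1|08|cc|
→ t2 |b2|59|b1|b1|cc|08|cf|cc|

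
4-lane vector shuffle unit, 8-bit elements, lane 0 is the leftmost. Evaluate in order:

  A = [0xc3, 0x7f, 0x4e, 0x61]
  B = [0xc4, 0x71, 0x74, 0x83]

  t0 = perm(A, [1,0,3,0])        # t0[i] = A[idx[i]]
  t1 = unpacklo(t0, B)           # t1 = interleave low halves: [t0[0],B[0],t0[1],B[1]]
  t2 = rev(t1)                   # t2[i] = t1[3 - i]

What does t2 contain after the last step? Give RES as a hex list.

t0 = [0x7f, 0xc3, 0x61, 0xc3]
t1 = [0x7f, 0xc4, 0xc3, 0x71]
t2 = [0x71, 0xc3, 0xc4, 0x7f]

RES = [0x71, 0xc3, 0xc4, 0x7f]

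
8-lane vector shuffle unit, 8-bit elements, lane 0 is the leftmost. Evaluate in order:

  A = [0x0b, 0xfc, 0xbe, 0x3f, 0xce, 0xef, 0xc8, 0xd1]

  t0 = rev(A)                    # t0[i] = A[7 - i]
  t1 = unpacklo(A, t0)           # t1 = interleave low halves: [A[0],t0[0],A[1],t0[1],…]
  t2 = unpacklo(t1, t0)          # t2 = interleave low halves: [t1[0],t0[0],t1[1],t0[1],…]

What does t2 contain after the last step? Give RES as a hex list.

t0 = [0xd1, 0xc8, 0xef, 0xce, 0x3f, 0xbe, 0xfc, 0x0b]
t1 = [0x0b, 0xd1, 0xfc, 0xc8, 0xbe, 0xef, 0x3f, 0xce]
t2 = [0x0b, 0xd1, 0xd1, 0xc8, 0xfc, 0xef, 0xc8, 0xce]

RES = [ 0x0b  0xd1  0xd1  0xc8  0xfc  0xef  0xc8  0xce ]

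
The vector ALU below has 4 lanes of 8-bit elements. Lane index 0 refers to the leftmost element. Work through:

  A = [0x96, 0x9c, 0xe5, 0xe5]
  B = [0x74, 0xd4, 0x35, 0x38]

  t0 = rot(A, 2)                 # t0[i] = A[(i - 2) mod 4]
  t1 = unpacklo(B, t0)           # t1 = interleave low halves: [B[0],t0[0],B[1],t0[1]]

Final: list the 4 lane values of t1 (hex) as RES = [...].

RES = [ 0x74  0xe5  0xd4  0xe5 ]

  t0: e5 e5 96 9c
  t1: 74 e5 d4 e5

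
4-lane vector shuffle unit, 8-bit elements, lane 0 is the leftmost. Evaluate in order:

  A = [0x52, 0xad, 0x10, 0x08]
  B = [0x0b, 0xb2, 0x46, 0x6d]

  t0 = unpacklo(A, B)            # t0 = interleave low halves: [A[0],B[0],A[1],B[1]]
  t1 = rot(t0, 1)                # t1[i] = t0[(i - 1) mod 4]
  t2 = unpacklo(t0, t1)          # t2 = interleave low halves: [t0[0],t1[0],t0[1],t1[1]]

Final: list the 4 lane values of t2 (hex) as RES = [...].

  t0: 52 0b ad b2
  t1: b2 52 0b ad
  t2: 52 b2 0b 52

RES = [0x52, 0xb2, 0x0b, 0x52]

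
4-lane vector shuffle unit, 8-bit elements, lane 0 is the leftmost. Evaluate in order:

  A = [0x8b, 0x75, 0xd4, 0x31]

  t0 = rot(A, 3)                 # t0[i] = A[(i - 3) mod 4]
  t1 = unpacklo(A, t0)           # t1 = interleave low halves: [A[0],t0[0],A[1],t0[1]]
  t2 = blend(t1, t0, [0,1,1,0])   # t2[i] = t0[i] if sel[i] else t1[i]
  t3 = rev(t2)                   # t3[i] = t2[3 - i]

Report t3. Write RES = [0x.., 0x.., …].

RES = [ 0xd4  0x31  0xd4  0x8b ]

→ t0 |75|d4|31|8b|
→ t1 |8b|75|75|d4|
→ t2 |8b|d4|31|d4|
→ t3 |d4|31|d4|8b|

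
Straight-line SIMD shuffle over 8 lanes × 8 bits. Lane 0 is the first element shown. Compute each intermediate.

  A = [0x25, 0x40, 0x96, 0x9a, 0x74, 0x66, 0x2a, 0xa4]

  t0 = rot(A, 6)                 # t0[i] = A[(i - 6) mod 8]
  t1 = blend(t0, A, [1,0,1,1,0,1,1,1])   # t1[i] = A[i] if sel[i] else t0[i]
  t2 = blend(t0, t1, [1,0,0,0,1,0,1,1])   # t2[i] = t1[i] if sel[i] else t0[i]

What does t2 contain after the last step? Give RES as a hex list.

  t0: 96 9a 74 66 2a a4 25 40
  t1: 25 9a 96 9a 2a 66 2a a4
  t2: 25 9a 74 66 2a a4 2a a4

RES = [ 0x25  0x9a  0x74  0x66  0x2a  0xa4  0x2a  0xa4 ]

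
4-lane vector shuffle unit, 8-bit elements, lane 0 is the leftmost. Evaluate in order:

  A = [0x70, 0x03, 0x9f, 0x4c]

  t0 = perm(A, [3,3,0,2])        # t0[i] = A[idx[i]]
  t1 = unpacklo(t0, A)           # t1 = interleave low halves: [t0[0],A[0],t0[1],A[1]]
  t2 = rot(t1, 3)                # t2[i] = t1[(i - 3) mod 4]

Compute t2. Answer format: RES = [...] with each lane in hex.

t0 = [0x4c, 0x4c, 0x70, 0x9f]
t1 = [0x4c, 0x70, 0x4c, 0x03]
t2 = [0x70, 0x4c, 0x03, 0x4c]

RES = [0x70, 0x4c, 0x03, 0x4c]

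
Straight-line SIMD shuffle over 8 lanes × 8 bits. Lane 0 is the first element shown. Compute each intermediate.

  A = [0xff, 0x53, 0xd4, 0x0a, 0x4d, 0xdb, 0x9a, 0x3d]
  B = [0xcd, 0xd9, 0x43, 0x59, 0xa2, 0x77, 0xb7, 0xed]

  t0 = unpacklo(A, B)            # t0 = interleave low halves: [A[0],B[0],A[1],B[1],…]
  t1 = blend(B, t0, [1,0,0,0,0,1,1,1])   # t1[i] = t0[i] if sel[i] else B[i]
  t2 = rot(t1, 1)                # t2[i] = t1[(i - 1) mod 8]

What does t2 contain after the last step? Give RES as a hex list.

→ t0 |ff|cd|53|d9|d4|43|0a|59|
→ t1 |ff|d9|43|59|a2|43|0a|59|
→ t2 |59|ff|d9|43|59|a2|43|0a|

RES = [0x59, 0xff, 0xd9, 0x43, 0x59, 0xa2, 0x43, 0x0a]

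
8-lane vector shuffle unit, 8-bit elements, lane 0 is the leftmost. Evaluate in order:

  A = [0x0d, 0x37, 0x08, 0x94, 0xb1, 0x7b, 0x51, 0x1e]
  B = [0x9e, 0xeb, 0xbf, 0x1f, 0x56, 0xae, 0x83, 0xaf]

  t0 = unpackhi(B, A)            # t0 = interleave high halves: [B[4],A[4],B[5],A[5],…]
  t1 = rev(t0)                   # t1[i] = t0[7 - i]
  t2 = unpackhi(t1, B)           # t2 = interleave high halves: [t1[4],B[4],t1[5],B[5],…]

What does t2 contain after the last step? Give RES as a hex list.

RES = [ 0x7b  0x56  0xae  0xae  0xb1  0x83  0x56  0xaf ]

→ t0 |56|b1|ae|7b|83|51|af|1e|
→ t1 |1e|af|51|83|7b|ae|b1|56|
→ t2 |7b|56|ae|ae|b1|83|56|af|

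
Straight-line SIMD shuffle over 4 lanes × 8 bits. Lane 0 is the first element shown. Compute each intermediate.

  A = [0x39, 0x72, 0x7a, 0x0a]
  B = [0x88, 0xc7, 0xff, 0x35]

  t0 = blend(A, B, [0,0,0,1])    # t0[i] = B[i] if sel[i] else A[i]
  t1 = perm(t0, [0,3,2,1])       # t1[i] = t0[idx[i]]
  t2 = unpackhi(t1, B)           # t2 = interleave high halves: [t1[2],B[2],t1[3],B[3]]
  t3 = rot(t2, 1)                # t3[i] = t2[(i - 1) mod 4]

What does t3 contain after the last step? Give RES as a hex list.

→ t0 |39|72|7a|35|
→ t1 |39|35|7a|72|
→ t2 |7a|ff|72|35|
→ t3 |35|7a|ff|72|

RES = [ 0x35  0x7a  0xff  0x72 ]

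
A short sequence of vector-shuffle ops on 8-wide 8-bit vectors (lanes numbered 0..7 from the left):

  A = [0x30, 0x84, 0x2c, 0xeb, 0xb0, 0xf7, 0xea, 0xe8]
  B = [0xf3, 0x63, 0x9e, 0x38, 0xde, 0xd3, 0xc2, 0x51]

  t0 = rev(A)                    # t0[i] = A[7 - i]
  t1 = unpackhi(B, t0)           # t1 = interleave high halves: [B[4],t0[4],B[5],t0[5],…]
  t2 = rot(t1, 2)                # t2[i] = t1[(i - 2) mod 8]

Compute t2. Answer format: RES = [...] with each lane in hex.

RES = [0x51, 0x30, 0xde, 0xeb, 0xd3, 0x2c, 0xc2, 0x84]

  t0: e8 ea f7 b0 eb 2c 84 30
  t1: de eb d3 2c c2 84 51 30
  t2: 51 30 de eb d3 2c c2 84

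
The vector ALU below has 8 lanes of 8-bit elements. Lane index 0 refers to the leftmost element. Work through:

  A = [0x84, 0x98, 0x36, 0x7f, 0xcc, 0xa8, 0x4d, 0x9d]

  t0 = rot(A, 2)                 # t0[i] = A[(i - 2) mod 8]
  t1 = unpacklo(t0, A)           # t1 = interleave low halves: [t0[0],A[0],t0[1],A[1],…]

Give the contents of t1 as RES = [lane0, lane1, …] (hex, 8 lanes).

  t0: 4d 9d 84 98 36 7f cc a8
  t1: 4d 84 9d 98 84 36 98 7f

RES = [0x4d, 0x84, 0x9d, 0x98, 0x84, 0x36, 0x98, 0x7f]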